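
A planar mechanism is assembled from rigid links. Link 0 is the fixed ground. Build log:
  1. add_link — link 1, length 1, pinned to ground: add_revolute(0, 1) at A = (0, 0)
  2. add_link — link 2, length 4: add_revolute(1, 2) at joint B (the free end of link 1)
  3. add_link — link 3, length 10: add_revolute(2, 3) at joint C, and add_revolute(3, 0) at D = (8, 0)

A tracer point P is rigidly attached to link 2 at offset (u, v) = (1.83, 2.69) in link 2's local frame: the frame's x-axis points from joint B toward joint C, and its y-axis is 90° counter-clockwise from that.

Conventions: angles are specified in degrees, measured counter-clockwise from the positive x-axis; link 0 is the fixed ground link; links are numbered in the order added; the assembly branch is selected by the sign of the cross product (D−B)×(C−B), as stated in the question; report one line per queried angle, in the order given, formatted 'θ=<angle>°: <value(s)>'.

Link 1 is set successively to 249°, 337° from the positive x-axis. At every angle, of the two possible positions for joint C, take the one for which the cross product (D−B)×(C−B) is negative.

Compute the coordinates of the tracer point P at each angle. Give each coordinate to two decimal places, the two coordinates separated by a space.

A=(0,0), D=(8.00,0)
θ=249°: B = A + 1.00·(cos249°, sin249°) = (-0.3584, -0.9336)
θ=249°: |BD| = 8.4103
θ=249°: circle(B,4.00) ∩ circle(D,10.00): a=-0.7887, h=3.9215
θ=249°:   candidates: C₊=(-1.5775,2.8761) cross=32.981; C₋=(-0.7069,-4.9184) cross=-32.981
θ=249°:   branch - wants cross < 0 → take C=(-0.7069,-4.9184) (cross=-32.981)
θ=249°: ex = (C−B)/|BC| = (-0.0871,-0.9962); ey = (0.9962,-0.0871)
θ=249°: P = B + 1.83·ex + 2.69·ey = (2.1620,-2.9910)
θ=337°: B = A + 1.00·(cos337°, sin337°) = (0.9205, -0.3907)
θ=337°: |BD| = 7.0903
θ=337°: circle(B,4.00) ∩ circle(D,10.00): a=-2.3785, h=3.2160
θ=337°:   candidates: C₊=(-1.6316,2.6893) cross=22.803; C₋=(-1.2771,-3.7329) cross=-22.803
θ=337°:   branch - wants cross < 0 → take C=(-1.2771,-3.7329) (cross=-22.803)
θ=337°: ex = (C−B)/|BC| = (-0.5494,-0.8356); ey = (0.8356,-0.5494)
θ=337°: P = B + 1.83·ex + 2.69·ey = (2.1627,-3.3977)

θ=249°: 2.16 -2.99
θ=337°: 2.16 -3.40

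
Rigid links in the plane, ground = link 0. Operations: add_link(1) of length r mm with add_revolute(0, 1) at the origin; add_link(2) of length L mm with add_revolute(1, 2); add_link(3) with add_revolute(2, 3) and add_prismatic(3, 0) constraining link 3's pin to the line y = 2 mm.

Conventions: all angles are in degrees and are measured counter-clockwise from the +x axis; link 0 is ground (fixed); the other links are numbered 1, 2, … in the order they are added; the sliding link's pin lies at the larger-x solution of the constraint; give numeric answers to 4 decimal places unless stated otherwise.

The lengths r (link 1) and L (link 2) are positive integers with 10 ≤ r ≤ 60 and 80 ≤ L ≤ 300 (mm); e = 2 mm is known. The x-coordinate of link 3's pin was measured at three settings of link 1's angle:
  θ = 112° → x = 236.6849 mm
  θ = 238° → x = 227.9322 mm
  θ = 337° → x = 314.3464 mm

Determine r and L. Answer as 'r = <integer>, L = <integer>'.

constraint per measurement: (x − r cos θ)² + (r sin θ − e)² = L²
subtracting the θ₁ and θ₂ equations cancels the r² and L² terms:
r = (x₁² − x₂²) / (2[(x₁cos θ₁ + e sin θ₁) − (x₂cos θ₂ + e sin θ₂)]) = 57.0000 → r = 57
L² = (x₁ − r cos θ₁)² + (r sin θ₁ − e)² = 69169.0085 → L = 263.0000 → L = 263
check at θ₃=337°: x = 314.3464 (printed 314.3464) ✓

r = 57, L = 263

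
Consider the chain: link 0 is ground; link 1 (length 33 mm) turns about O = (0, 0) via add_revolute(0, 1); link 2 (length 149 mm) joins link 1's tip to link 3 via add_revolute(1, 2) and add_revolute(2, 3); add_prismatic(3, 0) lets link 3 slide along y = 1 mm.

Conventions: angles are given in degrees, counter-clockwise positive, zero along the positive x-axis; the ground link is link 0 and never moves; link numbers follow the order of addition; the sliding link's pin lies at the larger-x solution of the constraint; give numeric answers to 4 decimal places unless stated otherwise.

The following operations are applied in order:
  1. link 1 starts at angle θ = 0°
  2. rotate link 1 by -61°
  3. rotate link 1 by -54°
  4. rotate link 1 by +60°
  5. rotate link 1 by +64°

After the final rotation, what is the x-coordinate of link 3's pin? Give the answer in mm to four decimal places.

geometry: r = 33 mm, L = 149 mm, e = 1 mm; θ starts at 0°
rotate link 1 by -61°: θ ← 0° -61° = -61°
rotate link 1 by -54°: θ ← -61° -54° = -115°
rotate link 1 by +60°: θ ← -115° +60° = -55°
rotate link 1 by +64°: θ ← -55° +64° = 9°
crank pin P = (r cos θ, r sin θ) = (32.593715, 5.162337)
h = r sin θ − e = 5.162337 − 1 = 4.162337
x = r cos θ + √(L² − h²) = 32.593715 + 148.941851 = 181.535566

181.5356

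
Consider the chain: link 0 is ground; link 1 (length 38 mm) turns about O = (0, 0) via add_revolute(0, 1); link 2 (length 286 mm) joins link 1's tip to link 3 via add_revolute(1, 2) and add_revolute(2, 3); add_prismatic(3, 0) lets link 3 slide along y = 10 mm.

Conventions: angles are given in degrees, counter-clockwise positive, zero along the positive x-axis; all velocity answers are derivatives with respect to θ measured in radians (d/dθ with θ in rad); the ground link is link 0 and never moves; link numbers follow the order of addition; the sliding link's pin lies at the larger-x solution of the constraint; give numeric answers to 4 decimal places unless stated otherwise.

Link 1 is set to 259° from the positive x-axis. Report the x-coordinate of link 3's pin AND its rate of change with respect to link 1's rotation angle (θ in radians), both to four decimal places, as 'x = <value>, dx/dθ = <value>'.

geometry: r = 38 mm, L = 286 mm, e = 10 mm
crank pin P = (r cos θ, r sin θ) = (-7.250742, -37.301833)
h = r sin θ − e = -37.301833 − 10 = -47.301833
x = r cos θ + √(L² − h²) = -7.250742 + 282.061228 = 274.810487
dx/dθ = −r sin θ − h·r cos θ/√(L² − h²) (θ in radians; h = -47.301833) = 36.085879

x = 274.8105, dx/dθ = 36.0859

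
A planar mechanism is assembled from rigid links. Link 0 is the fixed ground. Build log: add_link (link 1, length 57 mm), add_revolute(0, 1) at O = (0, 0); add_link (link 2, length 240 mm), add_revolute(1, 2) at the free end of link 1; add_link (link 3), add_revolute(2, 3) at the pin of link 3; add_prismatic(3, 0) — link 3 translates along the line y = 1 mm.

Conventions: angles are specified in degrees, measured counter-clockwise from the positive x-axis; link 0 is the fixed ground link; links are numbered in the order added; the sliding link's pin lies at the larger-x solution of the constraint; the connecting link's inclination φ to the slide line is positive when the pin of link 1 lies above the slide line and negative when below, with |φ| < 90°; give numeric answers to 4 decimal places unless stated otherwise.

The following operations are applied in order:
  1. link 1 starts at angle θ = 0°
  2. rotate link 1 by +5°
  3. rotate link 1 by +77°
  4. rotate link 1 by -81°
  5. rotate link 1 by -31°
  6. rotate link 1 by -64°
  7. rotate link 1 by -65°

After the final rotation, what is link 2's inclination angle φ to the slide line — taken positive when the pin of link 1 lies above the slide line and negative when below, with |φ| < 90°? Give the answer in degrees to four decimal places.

geometry: r = 57 mm, L = 240 mm, e = 1 mm; θ starts at 0°
rotate link 1 by +5°: θ ← 0° +5° = 5°
rotate link 1 by +77°: θ ← 5° +77° = 82°
rotate link 1 by -81°: θ ← 82° -81° = 1°
rotate link 1 by -31°: θ ← 1° -31° = -30°
rotate link 1 by -64°: θ ← -30° -64° = -94°
rotate link 1 by -65°: θ ← -94° -65° = -159°
h = r sin θ − e = -20.426973 − 1 = -21.426973
sin φ = h / L = -21.426973 / 240 = -0.08927905
φ = arcsin(-0.08927905) = -5.122133°

-5.1221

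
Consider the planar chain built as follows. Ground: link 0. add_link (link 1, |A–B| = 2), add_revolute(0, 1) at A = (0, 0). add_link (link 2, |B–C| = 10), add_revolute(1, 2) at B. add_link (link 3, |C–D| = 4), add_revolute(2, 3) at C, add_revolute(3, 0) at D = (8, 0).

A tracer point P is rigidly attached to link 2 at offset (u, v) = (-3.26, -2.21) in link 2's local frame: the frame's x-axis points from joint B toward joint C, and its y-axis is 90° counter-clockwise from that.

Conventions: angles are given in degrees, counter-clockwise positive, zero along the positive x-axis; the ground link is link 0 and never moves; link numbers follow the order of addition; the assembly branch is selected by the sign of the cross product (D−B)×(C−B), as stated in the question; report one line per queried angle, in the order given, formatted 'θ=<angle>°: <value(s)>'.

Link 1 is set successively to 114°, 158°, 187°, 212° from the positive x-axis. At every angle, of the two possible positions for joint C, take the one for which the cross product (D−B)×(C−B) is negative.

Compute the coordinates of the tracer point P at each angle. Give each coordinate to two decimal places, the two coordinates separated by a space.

A=(0,0), D=(8.00,0)
θ=114°: B = A + 2.00·(cos114°, sin114°) = (-0.8135, 1.8271)
θ=114°: |BD| = 9.0009
θ=114°: circle(B,10.00) ∩ circle(D,4.00): a=9.1667, h=3.9966
θ=114°:   candidates: C₊=(8.9736,3.8797) cross=35.973; C₋=(7.3511,-3.9470) cross=-35.973
θ=114°:   branch - wants cross < 0 → take C=(7.3511,-3.9470) (cross=-35.973)
θ=114°: ex = (C−B)/|BC| = (0.8165,-0.5774); ey = (0.5774,0.8165)
θ=114°: P = B + -3.26·ex + -2.21·ey = (-4.7512,1.9051)
θ=158°: B = A + 2.00·(cos158°, sin158°) = (-1.8544, 0.7492)
θ=158°: |BD| = 9.8828
θ=158°: circle(B,10.00) ∩ circle(D,4.00): a=9.1912, h=3.9398
θ=158°:   candidates: C₊=(7.6091,3.9809) cross=38.936; C₋=(7.0117,-3.8760) cross=-38.936
θ=158°:   branch - wants cross < 0 → take C=(7.0117,-3.8760) (cross=-38.936)
θ=158°: ex = (C−B)/|BC| = (0.8866,-0.4625); ey = (0.4625,0.8866)
θ=158°: P = B + -3.26·ex + -2.21·ey = (-5.7669,0.2976)
θ=187°: B = A + 2.00·(cos187°, sin187°) = (-1.9851, -0.2437)
θ=187°: |BD| = 9.9881
θ=187°: circle(B,10.00) ∩ circle(D,4.00): a=9.1991, h=3.9214
θ=187°:   candidates: C₊=(7.1155,3.9010) cross=39.167; C₋=(7.3069,-3.9395) cross=-39.167
θ=187°:   branch - wants cross < 0 → take C=(7.3069,-3.9395) (cross=-39.167)
θ=187°: ex = (C−B)/|BC| = (0.9292,-0.3696); ey = (0.3696,0.9292)
θ=187°: P = B + -3.26·ex + -2.21·ey = (-5.8310,-1.0925)
θ=212°: B = A + 2.00·(cos212°, sin212°) = (-1.6961, -1.0598)
θ=212°: |BD| = 9.7538
θ=212°: circle(B,10.00) ∩ circle(D,4.00): a=9.1829, h=3.9590
θ=212°:   candidates: C₊=(7.0023,3.8736) cross=38.616; C₋=(7.8626,-3.9976) cross=-38.616
θ=212°:   branch - wants cross < 0 → take C=(7.8626,-3.9976) (cross=-38.616)
θ=212°: ex = (C−B)/|BC| = (0.9559,-0.2938); ey = (0.2938,0.9559)
θ=212°: P = B + -3.26·ex + -2.21·ey = (-5.4615,-2.2146)

θ=114°: -4.75 1.91
θ=158°: -5.77 0.30
θ=187°: -5.83 -1.09
θ=212°: -5.46 -2.21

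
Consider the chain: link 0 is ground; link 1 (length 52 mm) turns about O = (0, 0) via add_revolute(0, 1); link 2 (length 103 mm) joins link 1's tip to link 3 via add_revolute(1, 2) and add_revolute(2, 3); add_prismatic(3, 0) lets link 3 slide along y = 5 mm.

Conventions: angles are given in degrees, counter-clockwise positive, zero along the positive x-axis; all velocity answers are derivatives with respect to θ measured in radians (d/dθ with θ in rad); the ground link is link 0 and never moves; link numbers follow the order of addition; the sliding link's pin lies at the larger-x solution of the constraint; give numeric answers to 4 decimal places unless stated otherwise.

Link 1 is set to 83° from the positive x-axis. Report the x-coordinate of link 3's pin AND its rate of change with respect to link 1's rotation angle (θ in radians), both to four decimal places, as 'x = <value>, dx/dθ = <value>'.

geometry: r = 52 mm, L = 103 mm, e = 5 mm
crank pin P = (r cos θ, r sin θ) = (6.337206, 51.612400)
h = r sin θ − e = 51.612400 − 5 = 46.612400
x = r cos θ + √(L² − h²) = 6.337206 + 91.849247 = 98.186453
dx/dθ = −r sin θ − h·r cos θ/√(L² − h²) (θ in radians; h = 46.612400) = -54.828456

x = 98.1865, dx/dθ = -54.8285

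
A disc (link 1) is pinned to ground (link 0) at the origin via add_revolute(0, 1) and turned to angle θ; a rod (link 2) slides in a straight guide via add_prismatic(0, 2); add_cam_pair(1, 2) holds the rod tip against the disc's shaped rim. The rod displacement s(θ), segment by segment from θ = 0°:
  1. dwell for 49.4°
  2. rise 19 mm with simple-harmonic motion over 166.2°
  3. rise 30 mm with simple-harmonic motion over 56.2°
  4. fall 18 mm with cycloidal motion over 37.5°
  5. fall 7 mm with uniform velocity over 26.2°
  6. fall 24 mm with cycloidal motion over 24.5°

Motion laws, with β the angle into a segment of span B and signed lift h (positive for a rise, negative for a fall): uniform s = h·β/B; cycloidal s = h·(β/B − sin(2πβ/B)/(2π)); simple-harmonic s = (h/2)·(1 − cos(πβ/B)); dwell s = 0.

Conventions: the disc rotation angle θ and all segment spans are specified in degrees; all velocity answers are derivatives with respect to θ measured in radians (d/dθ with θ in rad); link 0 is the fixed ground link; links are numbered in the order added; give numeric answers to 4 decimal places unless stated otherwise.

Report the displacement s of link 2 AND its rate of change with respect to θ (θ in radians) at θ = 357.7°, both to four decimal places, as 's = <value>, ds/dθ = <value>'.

segment 1 (0° to 49.4°, dwell): s unchanged at 0.0000
segment 2 (49.4° to 215.6°, simple-harmonic, h = 19) is passed completely: s = 0.0000 + (19) = 19.0000
segment 3 (215.6° to 271.8°, simple-harmonic, h = 30) is passed completely: s = 19.0000 + (30) = 49.0000
segment 4 (271.8° to 309.3°, cycloidal, h = -18) is passed completely: s = 49.0000 + (-18) = 31.0000
segment 5 (309.3° to 335.5°, uniform, h = -7) is passed completely: s = 31.0000 + (-7) = 24.0000
θ = 357.7° falls in segment 6 (335.5° to 360°, cycloidal, h = -24): β = 357.7 − 335.5 = 22.2°, B = 24.5°; Δs = -24·(0.9061 − sin(2π·0.9061)/(2π)) = -23.8716; s = 24.0000 − 23.8716 = 0.1284
velocity in seg [335.5°–360°] (cycloidal), θ in radians: β = 22.2° = 0.3875 rad, B = 24.5° = 0.4276 rad; ds/dθ = (h/B)(1 − cos(2πβ/B)) = ((-24)/0.4276)(1 − cos(2π·0.9061)) = -9.484022 mm/rad

s = 0.1284, ds/dθ = -9.4840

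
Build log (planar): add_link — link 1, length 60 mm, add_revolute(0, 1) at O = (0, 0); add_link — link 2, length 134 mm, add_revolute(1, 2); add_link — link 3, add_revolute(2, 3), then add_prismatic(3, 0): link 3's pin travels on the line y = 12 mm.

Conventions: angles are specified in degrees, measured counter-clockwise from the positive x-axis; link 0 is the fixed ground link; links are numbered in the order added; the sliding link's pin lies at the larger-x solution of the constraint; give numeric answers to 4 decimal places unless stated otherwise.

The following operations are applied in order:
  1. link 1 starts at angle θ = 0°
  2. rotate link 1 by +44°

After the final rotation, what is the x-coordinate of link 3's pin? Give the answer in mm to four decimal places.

geometry: r = 60 mm, L = 134 mm, e = 12 mm; θ starts at 0°
rotate link 1 by +44°: θ ← 0° +44° = 44°
crank pin P = (r cos θ, r sin θ) = (43.160388, 41.679502)
h = r sin θ − e = 41.679502 − 12 = 29.679502
x = r cos θ + √(L² − h²) = 43.160388 + 130.671830 = 173.832218

173.8322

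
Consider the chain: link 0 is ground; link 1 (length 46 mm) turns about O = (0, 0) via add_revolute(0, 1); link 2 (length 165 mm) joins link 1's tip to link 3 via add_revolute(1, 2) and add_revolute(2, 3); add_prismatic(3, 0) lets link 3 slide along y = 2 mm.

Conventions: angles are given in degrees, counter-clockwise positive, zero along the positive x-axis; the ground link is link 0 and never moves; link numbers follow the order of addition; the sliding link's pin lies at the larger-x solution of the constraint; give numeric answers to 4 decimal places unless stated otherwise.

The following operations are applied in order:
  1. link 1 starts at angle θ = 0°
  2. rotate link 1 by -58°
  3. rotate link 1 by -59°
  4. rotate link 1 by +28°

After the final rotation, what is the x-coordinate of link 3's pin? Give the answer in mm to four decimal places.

geometry: r = 46 mm, L = 165 mm, e = 2 mm; θ starts at 0°
rotate link 1 by -58°: θ ← 0° -58° = -58°
rotate link 1 by -59°: θ ← -58° -59° = -117°
rotate link 1 by +28°: θ ← -117° +28° = -89°
crank pin P = (r cos θ, r sin θ) = (0.802811, -45.992994)
h = r sin θ − e = -45.992994 − 2 = -47.992994
x = r cos θ + √(L² − h²) = 0.802811 + 157.865995 = 158.668806

158.6688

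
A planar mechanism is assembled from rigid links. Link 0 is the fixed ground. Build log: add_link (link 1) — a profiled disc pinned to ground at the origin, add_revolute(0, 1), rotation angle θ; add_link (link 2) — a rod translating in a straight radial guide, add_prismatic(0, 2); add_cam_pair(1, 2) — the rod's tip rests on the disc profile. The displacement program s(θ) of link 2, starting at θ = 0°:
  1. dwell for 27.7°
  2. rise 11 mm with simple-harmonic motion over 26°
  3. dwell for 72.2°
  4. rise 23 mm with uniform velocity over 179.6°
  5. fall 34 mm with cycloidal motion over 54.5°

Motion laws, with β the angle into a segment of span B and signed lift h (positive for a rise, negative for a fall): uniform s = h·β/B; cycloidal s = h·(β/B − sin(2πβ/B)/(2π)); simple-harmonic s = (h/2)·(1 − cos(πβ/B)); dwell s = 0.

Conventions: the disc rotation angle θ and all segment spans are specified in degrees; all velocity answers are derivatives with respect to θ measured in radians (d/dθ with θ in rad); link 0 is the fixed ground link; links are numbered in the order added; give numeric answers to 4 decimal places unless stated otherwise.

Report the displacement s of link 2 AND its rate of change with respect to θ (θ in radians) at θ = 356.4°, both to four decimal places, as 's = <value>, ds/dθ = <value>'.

seg 1 [0°–27.7°] dwell: s stays 0.0000
seg 2 [27.7°–53.7°] simple-harmonic, h=11: full span → s += 11 → s = 11.0000
seg 3 [53.7°–125.9°] dwell: s stays 11.0000
seg 4 [125.9°–305.5°] uniform, h=23: full span → s += 23 → s = 34.0000
seg 5 [305.5°–360°] cycloidal, h=-34: θ=356.4° here. β=50.9, B=54.5. -34·(0.9339 − sin(2π·0.9339)/(2π)) = -33.9361 → s = 0.0639
velocity in seg [305.5°–360°] (cycloidal), θ in radians: β = 50.9° = 0.8884 rad, B = 54.5° = 0.9512 rad; ds/dθ = (h/B)(1 − cos(2πβ/B)) = ((-34)/0.9512)(1 − cos(2π·0.9339)) = -3.034616 mm/rad

s = 0.0639, ds/dθ = -3.0346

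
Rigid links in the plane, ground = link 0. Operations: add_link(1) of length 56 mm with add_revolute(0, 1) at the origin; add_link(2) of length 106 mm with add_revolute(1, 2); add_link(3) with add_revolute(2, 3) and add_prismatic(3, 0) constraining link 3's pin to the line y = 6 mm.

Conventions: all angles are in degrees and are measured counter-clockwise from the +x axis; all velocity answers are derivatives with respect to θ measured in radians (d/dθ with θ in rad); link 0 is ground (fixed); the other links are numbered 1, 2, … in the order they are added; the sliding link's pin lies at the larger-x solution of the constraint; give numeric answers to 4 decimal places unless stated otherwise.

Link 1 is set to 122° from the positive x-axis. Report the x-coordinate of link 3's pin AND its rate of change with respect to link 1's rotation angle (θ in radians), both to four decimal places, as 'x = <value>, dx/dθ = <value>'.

geometry: r = 56 mm, L = 106 mm, e = 6 mm
crank pin P = (r cos θ, r sin θ) = (-29.675479, 47.490693)
h = r sin θ − e = 47.490693 − 6 = 41.490693
x = r cos θ + √(L² − h²) = -29.675479 + 97.542413 = 67.866934
dx/dθ = −r sin θ − h·r cos θ/√(L² − h²) (θ in radians; h = 41.490693) = -34.867916

x = 67.8669, dx/dθ = -34.8679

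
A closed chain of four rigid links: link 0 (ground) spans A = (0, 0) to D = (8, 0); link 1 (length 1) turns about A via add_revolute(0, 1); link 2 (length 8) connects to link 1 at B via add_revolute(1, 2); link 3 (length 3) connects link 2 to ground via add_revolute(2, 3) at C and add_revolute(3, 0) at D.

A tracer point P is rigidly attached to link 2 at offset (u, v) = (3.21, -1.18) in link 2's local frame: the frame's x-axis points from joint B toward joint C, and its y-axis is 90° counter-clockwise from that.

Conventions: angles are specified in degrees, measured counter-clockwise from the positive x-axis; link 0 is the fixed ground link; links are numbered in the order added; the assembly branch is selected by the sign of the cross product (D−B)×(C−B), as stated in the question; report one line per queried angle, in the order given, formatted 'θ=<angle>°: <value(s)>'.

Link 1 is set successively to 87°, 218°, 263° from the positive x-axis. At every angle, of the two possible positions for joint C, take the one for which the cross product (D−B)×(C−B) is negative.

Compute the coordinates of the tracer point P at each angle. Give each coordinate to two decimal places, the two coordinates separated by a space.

A=(0,0), D=(8.00,0)
θ=87°: B = A + 1.00·(cos87°, sin87°) = (0.0523, 0.9986)
θ=87°: |BD| = 8.0102
θ=87°: circle(B,8.00) ∩ circle(D,3.00): a=7.4382, h=2.9450
θ=87°:   candidates: C₊=(7.7997,2.9933) cross=23.590; C₋=(7.0654,-2.8507) cross=-23.590
θ=87°:   branch - wants cross < 0 → take C=(7.0654,-2.8507) (cross=-23.590)
θ=87°: ex = (C−B)/|BC| = (0.8766,-0.4812); ey = (0.4812,0.8766)
θ=87°: P = B + 3.21·ex + -1.18·ey = (2.2985,-1.5803)
θ=218°: B = A + 1.00·(cos218°, sin218°) = (-0.7880, -0.6157)
θ=218°: |BD| = 8.8096
θ=218°: circle(B,8.00) ∩ circle(D,3.00): a=7.5264, h=2.7117
θ=218°:   candidates: C₊=(6.5305,2.6154) cross=23.889; C₋=(6.9095,-2.7948) cross=-23.889
θ=218°:   branch - wants cross < 0 → take C=(6.9095,-2.7948) (cross=-23.889)
θ=218°: ex = (C−B)/|BC| = (0.9622,-0.2724); ey = (0.2724,0.9622)
θ=218°: P = B + 3.21·ex + -1.18·ey = (1.9792,-2.6254)
θ=263°: B = A + 1.00·(cos263°, sin263°) = (-0.1219, -0.9925)
θ=263°: |BD| = 8.1823
θ=263°: circle(B,8.00) ∩ circle(D,3.00): a=7.4521, h=2.9098
θ=263°:   candidates: C₊=(6.9222,2.7997) cross=23.809; C₋=(7.6281,-2.9769) cross=-23.809
θ=263°:   branch - wants cross < 0 → take C=(7.6281,-2.9769) (cross=-23.809)
θ=263°: ex = (C−B)/|BC| = (0.9687,-0.2480); ey = (0.2480,0.9687)
θ=263°: P = B + 3.21·ex + -1.18·ey = (2.6951,-2.9319)

θ=87°: 2.30 -1.58
θ=218°: 1.98 -2.63
θ=263°: 2.70 -2.93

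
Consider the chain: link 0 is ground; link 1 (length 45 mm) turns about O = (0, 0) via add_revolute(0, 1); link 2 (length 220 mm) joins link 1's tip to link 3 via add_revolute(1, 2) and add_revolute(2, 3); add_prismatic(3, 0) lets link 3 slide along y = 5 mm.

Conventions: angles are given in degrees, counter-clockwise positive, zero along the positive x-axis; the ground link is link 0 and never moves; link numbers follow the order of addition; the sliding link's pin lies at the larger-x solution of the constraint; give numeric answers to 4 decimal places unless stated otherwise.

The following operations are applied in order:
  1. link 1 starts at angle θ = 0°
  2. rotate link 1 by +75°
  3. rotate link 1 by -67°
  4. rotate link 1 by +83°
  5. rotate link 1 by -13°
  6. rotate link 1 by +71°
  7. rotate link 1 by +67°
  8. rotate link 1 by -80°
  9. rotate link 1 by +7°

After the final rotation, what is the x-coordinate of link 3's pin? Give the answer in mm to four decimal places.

geometry: r = 45 mm, L = 220 mm, e = 5 mm; θ starts at 0°
rotate link 1 by +75°: θ ← 0° +75° = 75°
rotate link 1 by -67°: θ ← 75° -67° = 8°
rotate link 1 by +83°: θ ← 8° +83° = 91°
rotate link 1 by -13°: θ ← 91° -13° = 78°
rotate link 1 by +71°: θ ← 78° +71° = 149°
rotate link 1 by +67°: θ ← 149° +67° = 216°
rotate link 1 by -80°: θ ← 216° -80° = 136°
rotate link 1 by +7°: θ ← 136° +7° = 143°
crank pin P = (r cos θ, r sin θ) = (-35.938598, 27.081676)
h = r sin θ − e = 27.081676 − 5 = 22.081676
x = r cos θ + √(L² − h²) = -35.938598 + 218.889012 = 182.950414

182.9504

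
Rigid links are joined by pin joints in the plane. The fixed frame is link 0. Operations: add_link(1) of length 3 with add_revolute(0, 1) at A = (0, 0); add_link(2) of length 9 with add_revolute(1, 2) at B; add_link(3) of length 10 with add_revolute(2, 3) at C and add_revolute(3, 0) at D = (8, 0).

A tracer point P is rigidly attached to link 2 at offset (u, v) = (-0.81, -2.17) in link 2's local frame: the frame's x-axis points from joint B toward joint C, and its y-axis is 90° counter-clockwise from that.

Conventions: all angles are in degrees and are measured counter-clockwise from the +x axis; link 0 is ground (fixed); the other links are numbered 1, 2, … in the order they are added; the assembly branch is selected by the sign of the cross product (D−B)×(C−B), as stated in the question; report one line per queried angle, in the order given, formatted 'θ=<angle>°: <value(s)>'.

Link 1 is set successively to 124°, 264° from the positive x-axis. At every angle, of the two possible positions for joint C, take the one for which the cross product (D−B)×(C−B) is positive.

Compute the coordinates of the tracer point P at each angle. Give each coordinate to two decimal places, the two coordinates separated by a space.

A=(0,0), D=(8.00,0)
θ=124°: B = A + 3.00·(cos124°, sin124°) = (-1.6776, 2.4871)
θ=124°: |BD| = 9.9921
θ=124°: circle(B,9.00) ∩ circle(D,10.00): a=4.0453, h=8.0396
θ=124°:   candidates: C₊=(4.2415,9.2668) cross=80.333; C₋=(0.2392,-6.3064) cross=-80.333
θ=124°:   branch + wants cross > 0 → take C=(4.2415,9.2668) (cross=80.333)
θ=124°: ex = (C−B)/|BC| = (0.6577,0.7533); ey = (-0.7533,0.6577)
θ=124°: P = B + -0.81·ex + -2.17·ey = (-0.5756,0.4498)
θ=264°: B = A + 3.00·(cos264°, sin264°) = (-0.3136, -2.9836)
θ=264°: |BD| = 8.8327
θ=264°: circle(B,9.00) ∩ circle(D,10.00): a=3.3408, h=8.3570
θ=264°:   candidates: C₊=(0.0080,6.0107) cross=73.815; C₋=(5.6537,-9.7209) cross=-73.815
θ=264°:   branch + wants cross > 0 → take C=(0.0080,6.0107) (cross=73.815)
θ=264°: ex = (C−B)/|BC| = (0.0357,0.9994); ey = (-0.9994,0.0357)
θ=264°: P = B + -0.81·ex + -2.17·ey = (1.8261,-3.8706)

θ=124°: -0.58 0.45
θ=264°: 1.83 -3.87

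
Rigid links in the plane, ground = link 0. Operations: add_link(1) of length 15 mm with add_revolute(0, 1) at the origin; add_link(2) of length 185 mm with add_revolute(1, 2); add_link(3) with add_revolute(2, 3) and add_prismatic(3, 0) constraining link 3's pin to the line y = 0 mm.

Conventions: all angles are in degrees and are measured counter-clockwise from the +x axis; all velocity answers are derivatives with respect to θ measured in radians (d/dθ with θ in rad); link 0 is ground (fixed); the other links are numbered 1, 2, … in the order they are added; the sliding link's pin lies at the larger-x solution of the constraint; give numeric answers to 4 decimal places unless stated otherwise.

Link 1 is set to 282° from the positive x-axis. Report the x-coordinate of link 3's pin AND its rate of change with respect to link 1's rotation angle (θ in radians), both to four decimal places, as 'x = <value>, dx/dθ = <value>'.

geometry: r = 15 mm, L = 185 mm, e = 0 mm
crank pin P = (r cos θ, r sin θ) = (3.118675, -14.672214)
h = r sin θ − e = -14.672214 − 0 = -14.672214
x = r cos θ + √(L² − h²) = 3.118675 + 184.417261 = 187.535936
dx/dθ = −r sin θ − h·r cos θ/√(L² − h²) (θ in radians; h = -14.672214) = 14.920335

x = 187.5359, dx/dθ = 14.9203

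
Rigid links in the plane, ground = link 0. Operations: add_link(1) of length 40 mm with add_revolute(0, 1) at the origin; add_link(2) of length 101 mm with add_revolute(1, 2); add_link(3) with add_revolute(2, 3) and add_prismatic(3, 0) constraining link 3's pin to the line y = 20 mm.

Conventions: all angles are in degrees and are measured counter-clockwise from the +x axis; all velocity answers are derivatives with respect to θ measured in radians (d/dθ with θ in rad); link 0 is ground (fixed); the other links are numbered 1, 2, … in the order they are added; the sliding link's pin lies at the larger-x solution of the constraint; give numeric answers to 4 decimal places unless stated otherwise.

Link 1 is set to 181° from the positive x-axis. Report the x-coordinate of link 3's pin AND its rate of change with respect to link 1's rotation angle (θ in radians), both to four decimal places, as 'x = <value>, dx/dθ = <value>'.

geometry: r = 40 mm, L = 101 mm, e = 20 mm
crank pin P = (r cos θ, r sin θ) = (-39.993908, -0.698096)
h = r sin θ − e = -0.698096 − 20 = -20.698096
x = r cos θ + √(L² − h²) = -39.993908 + 98.856405 = 58.862497
dx/dθ = −r sin θ − h·r cos θ/√(L² − h²) (θ in radians; h = -20.698096) = -7.675643

x = 58.8625, dx/dθ = -7.6756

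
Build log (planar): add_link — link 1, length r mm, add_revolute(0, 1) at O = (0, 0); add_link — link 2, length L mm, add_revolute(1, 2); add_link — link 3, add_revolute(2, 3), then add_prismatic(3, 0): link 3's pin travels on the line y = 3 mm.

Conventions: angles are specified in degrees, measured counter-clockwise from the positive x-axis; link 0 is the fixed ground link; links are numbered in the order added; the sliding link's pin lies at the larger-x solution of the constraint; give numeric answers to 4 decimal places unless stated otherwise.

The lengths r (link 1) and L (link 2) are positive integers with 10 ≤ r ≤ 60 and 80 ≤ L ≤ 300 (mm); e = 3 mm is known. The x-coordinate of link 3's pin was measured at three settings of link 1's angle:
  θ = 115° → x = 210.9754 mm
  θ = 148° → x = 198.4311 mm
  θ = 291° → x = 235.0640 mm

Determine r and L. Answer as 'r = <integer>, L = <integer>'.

constraint per measurement: (x − r cos θ)² + (r sin θ − e)² = L²
subtracting the θ₁ and θ₂ equations cancels the r² and L² terms:
r = (x₁² − x₂²) / (2[(x₁cos θ₁ + e sin θ₁) − (x₂cos θ₂ + e sin θ₂)]) = 31.9997 → r = 32
L² = (x₁ − r cos θ₁)² + (r sin θ₁ − e)² = 51075.9799 → L = 226.0000 → L = 226
check at θ₃=291°: x = 235.0640 (printed 235.0640) ✓

r = 32, L = 226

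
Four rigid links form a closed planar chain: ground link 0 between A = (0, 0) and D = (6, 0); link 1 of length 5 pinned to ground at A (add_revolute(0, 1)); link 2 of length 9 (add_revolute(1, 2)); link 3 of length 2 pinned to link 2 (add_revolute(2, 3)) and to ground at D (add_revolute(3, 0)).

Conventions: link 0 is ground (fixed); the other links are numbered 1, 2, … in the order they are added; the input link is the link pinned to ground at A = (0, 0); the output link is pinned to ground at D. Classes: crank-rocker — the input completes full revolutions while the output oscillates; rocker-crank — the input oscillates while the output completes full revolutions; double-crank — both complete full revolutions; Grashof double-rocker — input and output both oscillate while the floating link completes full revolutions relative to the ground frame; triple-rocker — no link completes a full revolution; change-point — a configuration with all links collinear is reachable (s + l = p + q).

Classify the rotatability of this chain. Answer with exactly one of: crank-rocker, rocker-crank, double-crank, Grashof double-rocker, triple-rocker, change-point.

lengths: ground=6, input=5, coupler=9, output=2
sorted: s=2 (shortest), l=9 (longest), p+q=11
s + l = 11 vs p + q = 11
s + l = p + q → change-point (collinear configuration reachable)

change-point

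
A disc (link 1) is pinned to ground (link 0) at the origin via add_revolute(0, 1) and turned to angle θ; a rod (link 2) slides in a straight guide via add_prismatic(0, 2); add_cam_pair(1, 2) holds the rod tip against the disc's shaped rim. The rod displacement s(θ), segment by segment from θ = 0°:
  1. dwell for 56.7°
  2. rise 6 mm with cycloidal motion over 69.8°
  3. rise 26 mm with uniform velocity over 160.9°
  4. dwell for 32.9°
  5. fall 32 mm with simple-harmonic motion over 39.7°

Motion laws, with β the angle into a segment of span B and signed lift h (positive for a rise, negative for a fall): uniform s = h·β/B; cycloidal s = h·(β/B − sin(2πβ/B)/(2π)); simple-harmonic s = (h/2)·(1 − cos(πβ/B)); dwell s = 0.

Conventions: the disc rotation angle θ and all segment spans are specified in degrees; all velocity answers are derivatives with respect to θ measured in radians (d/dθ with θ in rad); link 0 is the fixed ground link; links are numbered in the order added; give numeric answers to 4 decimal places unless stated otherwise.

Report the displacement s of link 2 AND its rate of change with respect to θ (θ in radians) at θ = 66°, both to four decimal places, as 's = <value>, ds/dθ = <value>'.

segment 1 (0° to 56.7°, dwell): s unchanged at 0.0000
θ = 66° falls in segment 2 (56.7° to 126.5°, cycloidal, h = 6): β = 66 − 56.7 = 9.3°, B = 69.8°; Δs = 6·(0.1332 − sin(2π·0.1332)/(2π)) = 0.0902; s = 0.0000 + 0.0902 = 0.0902
velocity in seg [56.7°–126.5°] (cycloidal), θ in radians: β = 9.3° = 0.1623 rad, B = 69.8° = 1.2182 rad; ds/dθ = (h/B)(1 − cos(2πβ/B)) = (6/1.2182)(1 − cos(2π·0.1332)) = 1.627382 mm/rad

s = 0.0902, ds/dθ = 1.6274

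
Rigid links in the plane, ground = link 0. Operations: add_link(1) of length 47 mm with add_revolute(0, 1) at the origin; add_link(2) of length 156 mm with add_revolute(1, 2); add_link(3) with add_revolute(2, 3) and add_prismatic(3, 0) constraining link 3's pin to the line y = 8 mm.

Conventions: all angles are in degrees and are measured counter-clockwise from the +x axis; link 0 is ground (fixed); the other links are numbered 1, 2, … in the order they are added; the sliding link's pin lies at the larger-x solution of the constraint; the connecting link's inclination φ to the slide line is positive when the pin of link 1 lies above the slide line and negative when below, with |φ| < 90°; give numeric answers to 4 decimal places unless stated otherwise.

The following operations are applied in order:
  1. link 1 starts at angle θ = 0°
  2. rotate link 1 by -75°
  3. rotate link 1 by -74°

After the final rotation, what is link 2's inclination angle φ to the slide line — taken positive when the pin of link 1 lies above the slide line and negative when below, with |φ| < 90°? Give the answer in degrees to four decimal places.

geometry: r = 47 mm, L = 156 mm, e = 8 mm; θ starts at 0°
rotate link 1 by -75°: θ ← 0° -75° = -75°
rotate link 1 by -74°: θ ← -75° -74° = -149°
h = r sin θ − e = -24.206790 − 8 = -32.206790
sin φ = h / L = -32.206790 / 156 = -0.20645378
φ = arcsin(-0.20645378) = -11.914615°

-11.9146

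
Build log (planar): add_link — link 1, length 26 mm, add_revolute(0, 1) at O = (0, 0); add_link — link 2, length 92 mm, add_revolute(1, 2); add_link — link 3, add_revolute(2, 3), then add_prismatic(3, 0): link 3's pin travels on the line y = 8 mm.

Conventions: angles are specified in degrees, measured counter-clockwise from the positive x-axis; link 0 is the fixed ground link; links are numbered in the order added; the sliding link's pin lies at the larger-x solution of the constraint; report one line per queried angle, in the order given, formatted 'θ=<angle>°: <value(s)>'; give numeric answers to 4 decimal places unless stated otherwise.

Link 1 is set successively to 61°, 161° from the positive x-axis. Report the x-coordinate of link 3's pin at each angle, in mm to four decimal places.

geometry: r = 26 mm, L = 92 mm, e = 8 mm
θ=61°: crank pin P = (r cos θ, r sin θ) = (12.605050, 22.740112)
θ=61°: h = r sin θ − e = 22.740112 − 8 = 14.740112
θ=61°: x = r cos θ + √(L² − h²) = 12.605050 + 90.811503 = 103.416553
θ=161°: crank pin P = (r cos θ, r sin θ) = (-24.583483, 8.464772)
θ=161°: h = r sin θ − e = 8.464772 − 8 = 0.464772
θ=161°: x = r cos θ + √(L² − h²) = -24.583483 + 91.998826 = 67.415343

θ=61°: 103.4166
θ=161°: 67.4153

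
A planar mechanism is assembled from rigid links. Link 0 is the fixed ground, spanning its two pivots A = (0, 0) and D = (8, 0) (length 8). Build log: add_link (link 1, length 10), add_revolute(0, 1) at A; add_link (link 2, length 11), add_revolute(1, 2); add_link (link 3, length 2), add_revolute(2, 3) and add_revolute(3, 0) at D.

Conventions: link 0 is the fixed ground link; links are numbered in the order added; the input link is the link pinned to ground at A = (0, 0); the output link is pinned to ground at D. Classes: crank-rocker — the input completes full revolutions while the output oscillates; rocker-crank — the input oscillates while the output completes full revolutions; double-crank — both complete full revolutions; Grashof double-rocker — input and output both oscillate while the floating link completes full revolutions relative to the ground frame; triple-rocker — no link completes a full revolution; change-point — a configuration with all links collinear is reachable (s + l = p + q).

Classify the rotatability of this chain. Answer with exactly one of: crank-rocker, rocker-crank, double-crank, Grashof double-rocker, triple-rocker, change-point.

lengths: ground=8, input=10, coupler=11, output=2
sorted: s=2 (shortest), l=11 (longest), p+q=18
s + l = 13 vs p + q = 18
s + l < p + q (Grashof) with shortest = output link → rocker-crank

rocker-crank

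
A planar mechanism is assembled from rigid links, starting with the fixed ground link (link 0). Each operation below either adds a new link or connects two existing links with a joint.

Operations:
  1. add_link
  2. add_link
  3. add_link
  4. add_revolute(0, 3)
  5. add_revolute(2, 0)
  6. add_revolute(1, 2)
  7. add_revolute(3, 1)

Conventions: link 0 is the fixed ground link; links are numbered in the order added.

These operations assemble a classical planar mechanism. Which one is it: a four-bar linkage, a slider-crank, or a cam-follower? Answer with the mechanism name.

links: 4 (incl. ground); joints: 4 revolute, 0 prismatic, 0 higher (cam) pair, forming one closed loop
4 links in a single 4R loop → four-bar linkage

four-bar linkage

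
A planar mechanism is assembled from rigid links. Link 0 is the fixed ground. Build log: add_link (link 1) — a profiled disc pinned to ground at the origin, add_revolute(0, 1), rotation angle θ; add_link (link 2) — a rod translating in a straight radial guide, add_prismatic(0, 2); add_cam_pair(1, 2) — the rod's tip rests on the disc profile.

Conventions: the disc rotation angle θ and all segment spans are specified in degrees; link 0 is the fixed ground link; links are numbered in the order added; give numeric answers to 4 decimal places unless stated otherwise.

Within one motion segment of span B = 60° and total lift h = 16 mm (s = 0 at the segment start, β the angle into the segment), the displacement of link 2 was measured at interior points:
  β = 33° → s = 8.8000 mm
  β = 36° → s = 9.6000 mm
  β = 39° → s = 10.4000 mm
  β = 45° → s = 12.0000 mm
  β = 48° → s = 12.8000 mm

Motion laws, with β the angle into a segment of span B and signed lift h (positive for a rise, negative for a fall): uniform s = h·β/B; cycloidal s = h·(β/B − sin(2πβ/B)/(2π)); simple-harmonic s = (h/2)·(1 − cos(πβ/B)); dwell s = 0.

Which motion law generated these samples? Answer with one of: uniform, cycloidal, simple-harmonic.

candidates at β/B = r: uniform s = h·r (linear in β); cycloidal s = h·(r − sin(2πr)/(2π)); simple-harmonic s = (h/2)(1 − cos(πr))
β=33°: printed 8.8000 | uniform 8.8000, cycloidal 9.5869, simple-harmonic 9.2515
β=36°: printed 9.6000 | uniform 9.6000, cycloidal 11.0968, simple-harmonic 10.4721
β=39°: printed 10.4000 | uniform 10.4000, cycloidal 12.4601, simple-harmonic 11.6319
β=45°: printed 12.0000 | uniform 12.0000, cycloidal 14.5465, simple-harmonic 13.6569
β=48°: printed 12.8000 | uniform 12.8000, cycloidal 15.2218, simple-harmonic 14.4721
only one law matches every sample → uniform

uniform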